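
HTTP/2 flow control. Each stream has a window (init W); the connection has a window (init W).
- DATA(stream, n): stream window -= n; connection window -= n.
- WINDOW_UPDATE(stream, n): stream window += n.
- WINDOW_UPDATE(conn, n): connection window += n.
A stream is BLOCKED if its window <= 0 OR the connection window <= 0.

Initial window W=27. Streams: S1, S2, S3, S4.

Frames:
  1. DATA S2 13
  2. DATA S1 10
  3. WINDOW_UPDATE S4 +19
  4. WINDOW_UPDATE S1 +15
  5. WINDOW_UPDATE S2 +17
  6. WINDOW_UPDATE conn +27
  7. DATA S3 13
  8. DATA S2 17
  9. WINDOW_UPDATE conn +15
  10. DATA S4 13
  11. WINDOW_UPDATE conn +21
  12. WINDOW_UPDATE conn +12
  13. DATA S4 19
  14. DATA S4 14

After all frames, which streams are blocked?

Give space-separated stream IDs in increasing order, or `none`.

Op 1: conn=14 S1=27 S2=14 S3=27 S4=27 blocked=[]
Op 2: conn=4 S1=17 S2=14 S3=27 S4=27 blocked=[]
Op 3: conn=4 S1=17 S2=14 S3=27 S4=46 blocked=[]
Op 4: conn=4 S1=32 S2=14 S3=27 S4=46 blocked=[]
Op 5: conn=4 S1=32 S2=31 S3=27 S4=46 blocked=[]
Op 6: conn=31 S1=32 S2=31 S3=27 S4=46 blocked=[]
Op 7: conn=18 S1=32 S2=31 S3=14 S4=46 blocked=[]
Op 8: conn=1 S1=32 S2=14 S3=14 S4=46 blocked=[]
Op 9: conn=16 S1=32 S2=14 S3=14 S4=46 blocked=[]
Op 10: conn=3 S1=32 S2=14 S3=14 S4=33 blocked=[]
Op 11: conn=24 S1=32 S2=14 S3=14 S4=33 blocked=[]
Op 12: conn=36 S1=32 S2=14 S3=14 S4=33 blocked=[]
Op 13: conn=17 S1=32 S2=14 S3=14 S4=14 blocked=[]
Op 14: conn=3 S1=32 S2=14 S3=14 S4=0 blocked=[4]

Answer: S4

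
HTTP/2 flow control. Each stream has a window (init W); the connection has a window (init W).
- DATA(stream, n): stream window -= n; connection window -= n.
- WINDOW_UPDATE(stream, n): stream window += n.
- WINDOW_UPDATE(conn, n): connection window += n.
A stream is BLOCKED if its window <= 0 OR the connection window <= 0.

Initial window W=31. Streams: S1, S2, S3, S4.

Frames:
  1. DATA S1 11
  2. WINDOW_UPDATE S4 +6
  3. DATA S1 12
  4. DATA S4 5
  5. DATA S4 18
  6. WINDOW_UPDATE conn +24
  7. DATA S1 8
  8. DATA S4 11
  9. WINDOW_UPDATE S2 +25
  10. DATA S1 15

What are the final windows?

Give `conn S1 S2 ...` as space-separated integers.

Answer: -25 -15 56 31 3

Derivation:
Op 1: conn=20 S1=20 S2=31 S3=31 S4=31 blocked=[]
Op 2: conn=20 S1=20 S2=31 S3=31 S4=37 blocked=[]
Op 3: conn=8 S1=8 S2=31 S3=31 S4=37 blocked=[]
Op 4: conn=3 S1=8 S2=31 S3=31 S4=32 blocked=[]
Op 5: conn=-15 S1=8 S2=31 S3=31 S4=14 blocked=[1, 2, 3, 4]
Op 6: conn=9 S1=8 S2=31 S3=31 S4=14 blocked=[]
Op 7: conn=1 S1=0 S2=31 S3=31 S4=14 blocked=[1]
Op 8: conn=-10 S1=0 S2=31 S3=31 S4=3 blocked=[1, 2, 3, 4]
Op 9: conn=-10 S1=0 S2=56 S3=31 S4=3 blocked=[1, 2, 3, 4]
Op 10: conn=-25 S1=-15 S2=56 S3=31 S4=3 blocked=[1, 2, 3, 4]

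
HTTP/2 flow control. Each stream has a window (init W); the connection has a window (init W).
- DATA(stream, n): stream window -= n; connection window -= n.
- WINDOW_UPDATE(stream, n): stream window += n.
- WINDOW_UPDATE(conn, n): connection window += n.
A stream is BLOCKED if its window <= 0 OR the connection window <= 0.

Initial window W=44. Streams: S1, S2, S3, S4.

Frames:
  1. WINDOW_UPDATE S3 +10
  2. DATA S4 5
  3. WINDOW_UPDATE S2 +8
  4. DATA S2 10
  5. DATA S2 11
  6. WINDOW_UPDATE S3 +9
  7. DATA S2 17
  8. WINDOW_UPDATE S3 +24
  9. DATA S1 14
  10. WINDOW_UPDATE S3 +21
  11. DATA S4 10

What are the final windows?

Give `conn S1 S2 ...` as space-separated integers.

Answer: -23 30 14 108 29

Derivation:
Op 1: conn=44 S1=44 S2=44 S3=54 S4=44 blocked=[]
Op 2: conn=39 S1=44 S2=44 S3=54 S4=39 blocked=[]
Op 3: conn=39 S1=44 S2=52 S3=54 S4=39 blocked=[]
Op 4: conn=29 S1=44 S2=42 S3=54 S4=39 blocked=[]
Op 5: conn=18 S1=44 S2=31 S3=54 S4=39 blocked=[]
Op 6: conn=18 S1=44 S2=31 S3=63 S4=39 blocked=[]
Op 7: conn=1 S1=44 S2=14 S3=63 S4=39 blocked=[]
Op 8: conn=1 S1=44 S2=14 S3=87 S4=39 blocked=[]
Op 9: conn=-13 S1=30 S2=14 S3=87 S4=39 blocked=[1, 2, 3, 4]
Op 10: conn=-13 S1=30 S2=14 S3=108 S4=39 blocked=[1, 2, 3, 4]
Op 11: conn=-23 S1=30 S2=14 S3=108 S4=29 blocked=[1, 2, 3, 4]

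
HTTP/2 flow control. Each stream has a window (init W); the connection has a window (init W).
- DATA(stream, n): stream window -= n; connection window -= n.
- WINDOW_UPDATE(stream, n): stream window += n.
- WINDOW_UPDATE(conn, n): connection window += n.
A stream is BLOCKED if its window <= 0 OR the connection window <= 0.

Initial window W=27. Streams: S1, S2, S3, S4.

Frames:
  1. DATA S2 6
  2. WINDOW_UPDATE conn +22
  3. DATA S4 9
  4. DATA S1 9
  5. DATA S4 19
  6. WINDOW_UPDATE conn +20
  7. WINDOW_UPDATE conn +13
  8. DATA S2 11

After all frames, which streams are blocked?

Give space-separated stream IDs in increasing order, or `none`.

Op 1: conn=21 S1=27 S2=21 S3=27 S4=27 blocked=[]
Op 2: conn=43 S1=27 S2=21 S3=27 S4=27 blocked=[]
Op 3: conn=34 S1=27 S2=21 S3=27 S4=18 blocked=[]
Op 4: conn=25 S1=18 S2=21 S3=27 S4=18 blocked=[]
Op 5: conn=6 S1=18 S2=21 S3=27 S4=-1 blocked=[4]
Op 6: conn=26 S1=18 S2=21 S3=27 S4=-1 blocked=[4]
Op 7: conn=39 S1=18 S2=21 S3=27 S4=-1 blocked=[4]
Op 8: conn=28 S1=18 S2=10 S3=27 S4=-1 blocked=[4]

Answer: S4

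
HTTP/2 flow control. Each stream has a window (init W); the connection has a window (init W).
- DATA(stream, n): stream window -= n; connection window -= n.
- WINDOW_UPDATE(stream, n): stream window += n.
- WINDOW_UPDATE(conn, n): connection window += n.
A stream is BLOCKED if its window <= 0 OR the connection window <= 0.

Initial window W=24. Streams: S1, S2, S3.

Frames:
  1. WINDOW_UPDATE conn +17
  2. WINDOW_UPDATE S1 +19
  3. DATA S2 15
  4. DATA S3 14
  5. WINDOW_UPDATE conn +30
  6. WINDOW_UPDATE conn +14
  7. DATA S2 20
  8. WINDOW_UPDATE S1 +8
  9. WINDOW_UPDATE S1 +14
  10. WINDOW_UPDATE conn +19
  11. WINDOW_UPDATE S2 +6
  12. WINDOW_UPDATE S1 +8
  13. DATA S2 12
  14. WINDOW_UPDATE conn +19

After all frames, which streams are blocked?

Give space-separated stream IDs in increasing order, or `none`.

Op 1: conn=41 S1=24 S2=24 S3=24 blocked=[]
Op 2: conn=41 S1=43 S2=24 S3=24 blocked=[]
Op 3: conn=26 S1=43 S2=9 S3=24 blocked=[]
Op 4: conn=12 S1=43 S2=9 S3=10 blocked=[]
Op 5: conn=42 S1=43 S2=9 S3=10 blocked=[]
Op 6: conn=56 S1=43 S2=9 S3=10 blocked=[]
Op 7: conn=36 S1=43 S2=-11 S3=10 blocked=[2]
Op 8: conn=36 S1=51 S2=-11 S3=10 blocked=[2]
Op 9: conn=36 S1=65 S2=-11 S3=10 blocked=[2]
Op 10: conn=55 S1=65 S2=-11 S3=10 blocked=[2]
Op 11: conn=55 S1=65 S2=-5 S3=10 blocked=[2]
Op 12: conn=55 S1=73 S2=-5 S3=10 blocked=[2]
Op 13: conn=43 S1=73 S2=-17 S3=10 blocked=[2]
Op 14: conn=62 S1=73 S2=-17 S3=10 blocked=[2]

Answer: S2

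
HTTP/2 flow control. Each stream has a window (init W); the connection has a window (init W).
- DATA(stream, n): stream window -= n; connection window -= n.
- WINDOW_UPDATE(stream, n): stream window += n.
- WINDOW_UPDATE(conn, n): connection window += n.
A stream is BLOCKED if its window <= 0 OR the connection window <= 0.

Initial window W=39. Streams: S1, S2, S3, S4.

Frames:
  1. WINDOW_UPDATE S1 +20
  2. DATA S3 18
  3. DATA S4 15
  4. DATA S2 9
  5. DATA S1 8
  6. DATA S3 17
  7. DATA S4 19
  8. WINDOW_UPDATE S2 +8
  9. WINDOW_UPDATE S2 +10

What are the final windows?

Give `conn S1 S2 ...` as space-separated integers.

Op 1: conn=39 S1=59 S2=39 S3=39 S4=39 blocked=[]
Op 2: conn=21 S1=59 S2=39 S3=21 S4=39 blocked=[]
Op 3: conn=6 S1=59 S2=39 S3=21 S4=24 blocked=[]
Op 4: conn=-3 S1=59 S2=30 S3=21 S4=24 blocked=[1, 2, 3, 4]
Op 5: conn=-11 S1=51 S2=30 S3=21 S4=24 blocked=[1, 2, 3, 4]
Op 6: conn=-28 S1=51 S2=30 S3=4 S4=24 blocked=[1, 2, 3, 4]
Op 7: conn=-47 S1=51 S2=30 S3=4 S4=5 blocked=[1, 2, 3, 4]
Op 8: conn=-47 S1=51 S2=38 S3=4 S4=5 blocked=[1, 2, 3, 4]
Op 9: conn=-47 S1=51 S2=48 S3=4 S4=5 blocked=[1, 2, 3, 4]

Answer: -47 51 48 4 5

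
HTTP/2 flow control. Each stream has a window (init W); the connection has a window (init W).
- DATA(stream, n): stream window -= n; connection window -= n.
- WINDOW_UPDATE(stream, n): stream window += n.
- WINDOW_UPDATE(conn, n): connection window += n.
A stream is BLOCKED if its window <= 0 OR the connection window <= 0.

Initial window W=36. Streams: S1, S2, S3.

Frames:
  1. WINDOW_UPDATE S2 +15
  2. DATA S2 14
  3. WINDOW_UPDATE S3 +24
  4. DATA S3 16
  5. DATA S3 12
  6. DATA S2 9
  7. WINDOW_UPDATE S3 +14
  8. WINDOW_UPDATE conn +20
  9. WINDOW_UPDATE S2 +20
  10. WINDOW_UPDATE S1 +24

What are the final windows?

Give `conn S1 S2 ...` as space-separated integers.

Answer: 5 60 48 46

Derivation:
Op 1: conn=36 S1=36 S2=51 S3=36 blocked=[]
Op 2: conn=22 S1=36 S2=37 S3=36 blocked=[]
Op 3: conn=22 S1=36 S2=37 S3=60 blocked=[]
Op 4: conn=6 S1=36 S2=37 S3=44 blocked=[]
Op 5: conn=-6 S1=36 S2=37 S3=32 blocked=[1, 2, 3]
Op 6: conn=-15 S1=36 S2=28 S3=32 blocked=[1, 2, 3]
Op 7: conn=-15 S1=36 S2=28 S3=46 blocked=[1, 2, 3]
Op 8: conn=5 S1=36 S2=28 S3=46 blocked=[]
Op 9: conn=5 S1=36 S2=48 S3=46 blocked=[]
Op 10: conn=5 S1=60 S2=48 S3=46 blocked=[]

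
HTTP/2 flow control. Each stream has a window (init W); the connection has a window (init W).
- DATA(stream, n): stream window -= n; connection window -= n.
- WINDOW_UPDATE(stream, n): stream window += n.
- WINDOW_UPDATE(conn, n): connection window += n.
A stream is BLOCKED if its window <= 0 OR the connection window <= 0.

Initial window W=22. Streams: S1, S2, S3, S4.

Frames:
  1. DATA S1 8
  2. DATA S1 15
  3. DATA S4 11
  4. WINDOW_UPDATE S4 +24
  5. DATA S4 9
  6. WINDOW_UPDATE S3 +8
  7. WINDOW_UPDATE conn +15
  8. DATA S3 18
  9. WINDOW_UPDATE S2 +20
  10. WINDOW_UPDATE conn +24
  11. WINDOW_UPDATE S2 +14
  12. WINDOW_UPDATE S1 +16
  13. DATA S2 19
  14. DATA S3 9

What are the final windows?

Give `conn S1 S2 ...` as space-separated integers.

Answer: -28 15 37 3 26

Derivation:
Op 1: conn=14 S1=14 S2=22 S3=22 S4=22 blocked=[]
Op 2: conn=-1 S1=-1 S2=22 S3=22 S4=22 blocked=[1, 2, 3, 4]
Op 3: conn=-12 S1=-1 S2=22 S3=22 S4=11 blocked=[1, 2, 3, 4]
Op 4: conn=-12 S1=-1 S2=22 S3=22 S4=35 blocked=[1, 2, 3, 4]
Op 5: conn=-21 S1=-1 S2=22 S3=22 S4=26 blocked=[1, 2, 3, 4]
Op 6: conn=-21 S1=-1 S2=22 S3=30 S4=26 blocked=[1, 2, 3, 4]
Op 7: conn=-6 S1=-1 S2=22 S3=30 S4=26 blocked=[1, 2, 3, 4]
Op 8: conn=-24 S1=-1 S2=22 S3=12 S4=26 blocked=[1, 2, 3, 4]
Op 9: conn=-24 S1=-1 S2=42 S3=12 S4=26 blocked=[1, 2, 3, 4]
Op 10: conn=0 S1=-1 S2=42 S3=12 S4=26 blocked=[1, 2, 3, 4]
Op 11: conn=0 S1=-1 S2=56 S3=12 S4=26 blocked=[1, 2, 3, 4]
Op 12: conn=0 S1=15 S2=56 S3=12 S4=26 blocked=[1, 2, 3, 4]
Op 13: conn=-19 S1=15 S2=37 S3=12 S4=26 blocked=[1, 2, 3, 4]
Op 14: conn=-28 S1=15 S2=37 S3=3 S4=26 blocked=[1, 2, 3, 4]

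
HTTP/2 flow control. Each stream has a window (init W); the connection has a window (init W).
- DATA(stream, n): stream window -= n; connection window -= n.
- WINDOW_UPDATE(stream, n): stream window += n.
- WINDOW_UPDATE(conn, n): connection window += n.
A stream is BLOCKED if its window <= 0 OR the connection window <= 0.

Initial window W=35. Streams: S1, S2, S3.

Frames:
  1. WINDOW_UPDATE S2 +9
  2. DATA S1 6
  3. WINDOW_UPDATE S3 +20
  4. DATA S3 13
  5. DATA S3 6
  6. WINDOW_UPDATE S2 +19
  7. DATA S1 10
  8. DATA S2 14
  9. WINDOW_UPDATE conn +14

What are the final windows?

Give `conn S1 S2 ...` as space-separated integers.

Op 1: conn=35 S1=35 S2=44 S3=35 blocked=[]
Op 2: conn=29 S1=29 S2=44 S3=35 blocked=[]
Op 3: conn=29 S1=29 S2=44 S3=55 blocked=[]
Op 4: conn=16 S1=29 S2=44 S3=42 blocked=[]
Op 5: conn=10 S1=29 S2=44 S3=36 blocked=[]
Op 6: conn=10 S1=29 S2=63 S3=36 blocked=[]
Op 7: conn=0 S1=19 S2=63 S3=36 blocked=[1, 2, 3]
Op 8: conn=-14 S1=19 S2=49 S3=36 blocked=[1, 2, 3]
Op 9: conn=0 S1=19 S2=49 S3=36 blocked=[1, 2, 3]

Answer: 0 19 49 36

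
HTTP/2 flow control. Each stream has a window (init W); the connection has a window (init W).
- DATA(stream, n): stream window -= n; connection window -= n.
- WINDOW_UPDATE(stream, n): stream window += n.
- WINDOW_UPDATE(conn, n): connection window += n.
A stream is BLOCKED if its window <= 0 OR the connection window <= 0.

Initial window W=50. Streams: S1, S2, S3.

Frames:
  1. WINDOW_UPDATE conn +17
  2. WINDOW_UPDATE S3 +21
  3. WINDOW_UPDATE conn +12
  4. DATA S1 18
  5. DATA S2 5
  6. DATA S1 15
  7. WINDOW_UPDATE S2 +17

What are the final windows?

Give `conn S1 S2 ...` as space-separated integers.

Op 1: conn=67 S1=50 S2=50 S3=50 blocked=[]
Op 2: conn=67 S1=50 S2=50 S3=71 blocked=[]
Op 3: conn=79 S1=50 S2=50 S3=71 blocked=[]
Op 4: conn=61 S1=32 S2=50 S3=71 blocked=[]
Op 5: conn=56 S1=32 S2=45 S3=71 blocked=[]
Op 6: conn=41 S1=17 S2=45 S3=71 blocked=[]
Op 7: conn=41 S1=17 S2=62 S3=71 blocked=[]

Answer: 41 17 62 71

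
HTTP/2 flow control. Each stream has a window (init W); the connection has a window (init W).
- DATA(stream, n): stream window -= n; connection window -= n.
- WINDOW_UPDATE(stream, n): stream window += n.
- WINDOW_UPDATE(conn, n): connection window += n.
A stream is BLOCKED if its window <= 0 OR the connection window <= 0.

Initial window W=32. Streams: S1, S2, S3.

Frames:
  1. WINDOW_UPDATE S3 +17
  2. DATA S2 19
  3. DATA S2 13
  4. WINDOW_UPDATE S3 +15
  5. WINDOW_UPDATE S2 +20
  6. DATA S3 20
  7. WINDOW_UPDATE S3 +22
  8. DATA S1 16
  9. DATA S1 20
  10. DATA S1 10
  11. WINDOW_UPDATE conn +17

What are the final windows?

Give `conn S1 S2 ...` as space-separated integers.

Answer: -49 -14 20 66

Derivation:
Op 1: conn=32 S1=32 S2=32 S3=49 blocked=[]
Op 2: conn=13 S1=32 S2=13 S3=49 blocked=[]
Op 3: conn=0 S1=32 S2=0 S3=49 blocked=[1, 2, 3]
Op 4: conn=0 S1=32 S2=0 S3=64 blocked=[1, 2, 3]
Op 5: conn=0 S1=32 S2=20 S3=64 blocked=[1, 2, 3]
Op 6: conn=-20 S1=32 S2=20 S3=44 blocked=[1, 2, 3]
Op 7: conn=-20 S1=32 S2=20 S3=66 blocked=[1, 2, 3]
Op 8: conn=-36 S1=16 S2=20 S3=66 blocked=[1, 2, 3]
Op 9: conn=-56 S1=-4 S2=20 S3=66 blocked=[1, 2, 3]
Op 10: conn=-66 S1=-14 S2=20 S3=66 blocked=[1, 2, 3]
Op 11: conn=-49 S1=-14 S2=20 S3=66 blocked=[1, 2, 3]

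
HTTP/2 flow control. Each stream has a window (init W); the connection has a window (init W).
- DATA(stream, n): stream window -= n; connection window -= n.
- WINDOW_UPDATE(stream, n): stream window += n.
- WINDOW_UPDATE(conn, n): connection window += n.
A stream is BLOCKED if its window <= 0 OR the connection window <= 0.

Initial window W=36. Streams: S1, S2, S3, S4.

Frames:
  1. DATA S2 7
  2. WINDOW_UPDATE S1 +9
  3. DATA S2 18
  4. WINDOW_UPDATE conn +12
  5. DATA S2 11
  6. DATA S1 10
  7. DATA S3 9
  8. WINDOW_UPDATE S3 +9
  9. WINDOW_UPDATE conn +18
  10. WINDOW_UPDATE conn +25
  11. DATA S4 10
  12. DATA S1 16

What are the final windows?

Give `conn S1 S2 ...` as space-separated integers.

Op 1: conn=29 S1=36 S2=29 S3=36 S4=36 blocked=[]
Op 2: conn=29 S1=45 S2=29 S3=36 S4=36 blocked=[]
Op 3: conn=11 S1=45 S2=11 S3=36 S4=36 blocked=[]
Op 4: conn=23 S1=45 S2=11 S3=36 S4=36 blocked=[]
Op 5: conn=12 S1=45 S2=0 S3=36 S4=36 blocked=[2]
Op 6: conn=2 S1=35 S2=0 S3=36 S4=36 blocked=[2]
Op 7: conn=-7 S1=35 S2=0 S3=27 S4=36 blocked=[1, 2, 3, 4]
Op 8: conn=-7 S1=35 S2=0 S3=36 S4=36 blocked=[1, 2, 3, 4]
Op 9: conn=11 S1=35 S2=0 S3=36 S4=36 blocked=[2]
Op 10: conn=36 S1=35 S2=0 S3=36 S4=36 blocked=[2]
Op 11: conn=26 S1=35 S2=0 S3=36 S4=26 blocked=[2]
Op 12: conn=10 S1=19 S2=0 S3=36 S4=26 blocked=[2]

Answer: 10 19 0 36 26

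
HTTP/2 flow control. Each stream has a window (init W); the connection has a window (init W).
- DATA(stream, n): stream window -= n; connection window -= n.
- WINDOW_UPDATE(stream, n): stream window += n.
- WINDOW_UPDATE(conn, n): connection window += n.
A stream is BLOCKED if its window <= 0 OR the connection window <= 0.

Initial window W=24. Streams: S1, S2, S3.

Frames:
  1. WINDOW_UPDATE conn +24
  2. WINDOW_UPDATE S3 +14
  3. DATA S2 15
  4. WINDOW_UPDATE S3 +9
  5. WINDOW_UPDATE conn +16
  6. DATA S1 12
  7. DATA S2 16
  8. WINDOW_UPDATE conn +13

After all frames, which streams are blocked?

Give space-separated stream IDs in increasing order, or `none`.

Op 1: conn=48 S1=24 S2=24 S3=24 blocked=[]
Op 2: conn=48 S1=24 S2=24 S3=38 blocked=[]
Op 3: conn=33 S1=24 S2=9 S3=38 blocked=[]
Op 4: conn=33 S1=24 S2=9 S3=47 blocked=[]
Op 5: conn=49 S1=24 S2=9 S3=47 blocked=[]
Op 6: conn=37 S1=12 S2=9 S3=47 blocked=[]
Op 7: conn=21 S1=12 S2=-7 S3=47 blocked=[2]
Op 8: conn=34 S1=12 S2=-7 S3=47 blocked=[2]

Answer: S2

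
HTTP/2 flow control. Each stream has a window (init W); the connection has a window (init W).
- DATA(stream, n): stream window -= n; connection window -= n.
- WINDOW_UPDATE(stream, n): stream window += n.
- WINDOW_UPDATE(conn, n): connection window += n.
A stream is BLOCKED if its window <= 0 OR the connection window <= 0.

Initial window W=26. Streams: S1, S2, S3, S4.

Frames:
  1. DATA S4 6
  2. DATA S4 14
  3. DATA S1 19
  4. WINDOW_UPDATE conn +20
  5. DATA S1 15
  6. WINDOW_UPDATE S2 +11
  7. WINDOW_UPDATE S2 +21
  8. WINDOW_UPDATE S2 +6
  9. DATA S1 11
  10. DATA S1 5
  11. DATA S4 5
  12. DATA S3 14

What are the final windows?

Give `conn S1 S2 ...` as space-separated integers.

Answer: -43 -24 64 12 1

Derivation:
Op 1: conn=20 S1=26 S2=26 S3=26 S4=20 blocked=[]
Op 2: conn=6 S1=26 S2=26 S3=26 S4=6 blocked=[]
Op 3: conn=-13 S1=7 S2=26 S3=26 S4=6 blocked=[1, 2, 3, 4]
Op 4: conn=7 S1=7 S2=26 S3=26 S4=6 blocked=[]
Op 5: conn=-8 S1=-8 S2=26 S3=26 S4=6 blocked=[1, 2, 3, 4]
Op 6: conn=-8 S1=-8 S2=37 S3=26 S4=6 blocked=[1, 2, 3, 4]
Op 7: conn=-8 S1=-8 S2=58 S3=26 S4=6 blocked=[1, 2, 3, 4]
Op 8: conn=-8 S1=-8 S2=64 S3=26 S4=6 blocked=[1, 2, 3, 4]
Op 9: conn=-19 S1=-19 S2=64 S3=26 S4=6 blocked=[1, 2, 3, 4]
Op 10: conn=-24 S1=-24 S2=64 S3=26 S4=6 blocked=[1, 2, 3, 4]
Op 11: conn=-29 S1=-24 S2=64 S3=26 S4=1 blocked=[1, 2, 3, 4]
Op 12: conn=-43 S1=-24 S2=64 S3=12 S4=1 blocked=[1, 2, 3, 4]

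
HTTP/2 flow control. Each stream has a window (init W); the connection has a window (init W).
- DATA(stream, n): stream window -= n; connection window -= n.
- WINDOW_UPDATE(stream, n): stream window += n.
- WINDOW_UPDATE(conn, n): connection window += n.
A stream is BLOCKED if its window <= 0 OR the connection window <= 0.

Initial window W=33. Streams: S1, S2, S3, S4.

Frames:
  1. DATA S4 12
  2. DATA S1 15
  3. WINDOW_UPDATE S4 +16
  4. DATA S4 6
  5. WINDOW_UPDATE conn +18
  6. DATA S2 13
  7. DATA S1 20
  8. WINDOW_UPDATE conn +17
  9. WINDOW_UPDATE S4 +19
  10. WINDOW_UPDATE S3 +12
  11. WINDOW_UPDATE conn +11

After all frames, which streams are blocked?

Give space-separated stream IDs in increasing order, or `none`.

Op 1: conn=21 S1=33 S2=33 S3=33 S4=21 blocked=[]
Op 2: conn=6 S1=18 S2=33 S3=33 S4=21 blocked=[]
Op 3: conn=6 S1=18 S2=33 S3=33 S4=37 blocked=[]
Op 4: conn=0 S1=18 S2=33 S3=33 S4=31 blocked=[1, 2, 3, 4]
Op 5: conn=18 S1=18 S2=33 S3=33 S4=31 blocked=[]
Op 6: conn=5 S1=18 S2=20 S3=33 S4=31 blocked=[]
Op 7: conn=-15 S1=-2 S2=20 S3=33 S4=31 blocked=[1, 2, 3, 4]
Op 8: conn=2 S1=-2 S2=20 S3=33 S4=31 blocked=[1]
Op 9: conn=2 S1=-2 S2=20 S3=33 S4=50 blocked=[1]
Op 10: conn=2 S1=-2 S2=20 S3=45 S4=50 blocked=[1]
Op 11: conn=13 S1=-2 S2=20 S3=45 S4=50 blocked=[1]

Answer: S1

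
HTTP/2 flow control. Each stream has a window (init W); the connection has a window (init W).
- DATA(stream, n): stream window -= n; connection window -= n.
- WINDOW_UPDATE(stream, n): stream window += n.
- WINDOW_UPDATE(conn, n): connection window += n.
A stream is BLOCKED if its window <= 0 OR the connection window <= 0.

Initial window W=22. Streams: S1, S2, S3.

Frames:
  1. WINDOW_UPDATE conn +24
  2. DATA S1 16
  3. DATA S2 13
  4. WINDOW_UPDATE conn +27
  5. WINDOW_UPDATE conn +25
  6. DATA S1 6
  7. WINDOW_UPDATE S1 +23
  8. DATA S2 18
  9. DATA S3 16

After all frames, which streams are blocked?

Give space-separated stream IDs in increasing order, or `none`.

Op 1: conn=46 S1=22 S2=22 S3=22 blocked=[]
Op 2: conn=30 S1=6 S2=22 S3=22 blocked=[]
Op 3: conn=17 S1=6 S2=9 S3=22 blocked=[]
Op 4: conn=44 S1=6 S2=9 S3=22 blocked=[]
Op 5: conn=69 S1=6 S2=9 S3=22 blocked=[]
Op 6: conn=63 S1=0 S2=9 S3=22 blocked=[1]
Op 7: conn=63 S1=23 S2=9 S3=22 blocked=[]
Op 8: conn=45 S1=23 S2=-9 S3=22 blocked=[2]
Op 9: conn=29 S1=23 S2=-9 S3=6 blocked=[2]

Answer: S2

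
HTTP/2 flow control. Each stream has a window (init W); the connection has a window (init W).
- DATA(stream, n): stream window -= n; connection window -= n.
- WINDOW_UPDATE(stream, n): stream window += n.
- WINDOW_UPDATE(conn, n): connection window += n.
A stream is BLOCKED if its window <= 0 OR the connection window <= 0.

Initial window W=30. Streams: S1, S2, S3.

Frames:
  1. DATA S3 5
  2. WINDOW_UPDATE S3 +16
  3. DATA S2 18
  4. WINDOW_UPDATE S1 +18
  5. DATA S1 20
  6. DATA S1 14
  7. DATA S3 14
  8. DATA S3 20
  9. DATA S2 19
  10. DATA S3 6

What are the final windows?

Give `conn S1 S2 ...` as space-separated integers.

Answer: -86 14 -7 1

Derivation:
Op 1: conn=25 S1=30 S2=30 S3=25 blocked=[]
Op 2: conn=25 S1=30 S2=30 S3=41 blocked=[]
Op 3: conn=7 S1=30 S2=12 S3=41 blocked=[]
Op 4: conn=7 S1=48 S2=12 S3=41 blocked=[]
Op 5: conn=-13 S1=28 S2=12 S3=41 blocked=[1, 2, 3]
Op 6: conn=-27 S1=14 S2=12 S3=41 blocked=[1, 2, 3]
Op 7: conn=-41 S1=14 S2=12 S3=27 blocked=[1, 2, 3]
Op 8: conn=-61 S1=14 S2=12 S3=7 blocked=[1, 2, 3]
Op 9: conn=-80 S1=14 S2=-7 S3=7 blocked=[1, 2, 3]
Op 10: conn=-86 S1=14 S2=-7 S3=1 blocked=[1, 2, 3]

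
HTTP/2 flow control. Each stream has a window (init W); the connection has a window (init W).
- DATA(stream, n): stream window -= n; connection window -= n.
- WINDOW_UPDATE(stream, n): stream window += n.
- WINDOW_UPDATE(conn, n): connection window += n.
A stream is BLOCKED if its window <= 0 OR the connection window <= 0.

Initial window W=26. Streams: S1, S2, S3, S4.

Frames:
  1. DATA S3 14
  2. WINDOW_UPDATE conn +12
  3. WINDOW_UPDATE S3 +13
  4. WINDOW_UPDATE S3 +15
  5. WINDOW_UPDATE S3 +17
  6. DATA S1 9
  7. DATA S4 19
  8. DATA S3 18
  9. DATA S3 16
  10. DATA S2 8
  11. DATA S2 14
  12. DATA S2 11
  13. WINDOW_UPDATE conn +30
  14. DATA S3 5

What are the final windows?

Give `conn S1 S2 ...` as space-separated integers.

Op 1: conn=12 S1=26 S2=26 S3=12 S4=26 blocked=[]
Op 2: conn=24 S1=26 S2=26 S3=12 S4=26 blocked=[]
Op 3: conn=24 S1=26 S2=26 S3=25 S4=26 blocked=[]
Op 4: conn=24 S1=26 S2=26 S3=40 S4=26 blocked=[]
Op 5: conn=24 S1=26 S2=26 S3=57 S4=26 blocked=[]
Op 6: conn=15 S1=17 S2=26 S3=57 S4=26 blocked=[]
Op 7: conn=-4 S1=17 S2=26 S3=57 S4=7 blocked=[1, 2, 3, 4]
Op 8: conn=-22 S1=17 S2=26 S3=39 S4=7 blocked=[1, 2, 3, 4]
Op 9: conn=-38 S1=17 S2=26 S3=23 S4=7 blocked=[1, 2, 3, 4]
Op 10: conn=-46 S1=17 S2=18 S3=23 S4=7 blocked=[1, 2, 3, 4]
Op 11: conn=-60 S1=17 S2=4 S3=23 S4=7 blocked=[1, 2, 3, 4]
Op 12: conn=-71 S1=17 S2=-7 S3=23 S4=7 blocked=[1, 2, 3, 4]
Op 13: conn=-41 S1=17 S2=-7 S3=23 S4=7 blocked=[1, 2, 3, 4]
Op 14: conn=-46 S1=17 S2=-7 S3=18 S4=7 blocked=[1, 2, 3, 4]

Answer: -46 17 -7 18 7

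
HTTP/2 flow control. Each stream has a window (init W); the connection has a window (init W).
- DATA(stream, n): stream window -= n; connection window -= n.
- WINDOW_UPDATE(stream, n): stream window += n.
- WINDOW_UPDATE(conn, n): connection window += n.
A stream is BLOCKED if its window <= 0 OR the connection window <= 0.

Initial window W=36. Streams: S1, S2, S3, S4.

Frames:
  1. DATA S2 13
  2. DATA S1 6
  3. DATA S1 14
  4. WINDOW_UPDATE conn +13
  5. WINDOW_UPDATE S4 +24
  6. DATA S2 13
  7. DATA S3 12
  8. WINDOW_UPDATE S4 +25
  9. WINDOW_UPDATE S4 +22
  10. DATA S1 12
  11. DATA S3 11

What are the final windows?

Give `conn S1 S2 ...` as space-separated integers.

Op 1: conn=23 S1=36 S2=23 S3=36 S4=36 blocked=[]
Op 2: conn=17 S1=30 S2=23 S3=36 S4=36 blocked=[]
Op 3: conn=3 S1=16 S2=23 S3=36 S4=36 blocked=[]
Op 4: conn=16 S1=16 S2=23 S3=36 S4=36 blocked=[]
Op 5: conn=16 S1=16 S2=23 S3=36 S4=60 blocked=[]
Op 6: conn=3 S1=16 S2=10 S3=36 S4=60 blocked=[]
Op 7: conn=-9 S1=16 S2=10 S3=24 S4=60 blocked=[1, 2, 3, 4]
Op 8: conn=-9 S1=16 S2=10 S3=24 S4=85 blocked=[1, 2, 3, 4]
Op 9: conn=-9 S1=16 S2=10 S3=24 S4=107 blocked=[1, 2, 3, 4]
Op 10: conn=-21 S1=4 S2=10 S3=24 S4=107 blocked=[1, 2, 3, 4]
Op 11: conn=-32 S1=4 S2=10 S3=13 S4=107 blocked=[1, 2, 3, 4]

Answer: -32 4 10 13 107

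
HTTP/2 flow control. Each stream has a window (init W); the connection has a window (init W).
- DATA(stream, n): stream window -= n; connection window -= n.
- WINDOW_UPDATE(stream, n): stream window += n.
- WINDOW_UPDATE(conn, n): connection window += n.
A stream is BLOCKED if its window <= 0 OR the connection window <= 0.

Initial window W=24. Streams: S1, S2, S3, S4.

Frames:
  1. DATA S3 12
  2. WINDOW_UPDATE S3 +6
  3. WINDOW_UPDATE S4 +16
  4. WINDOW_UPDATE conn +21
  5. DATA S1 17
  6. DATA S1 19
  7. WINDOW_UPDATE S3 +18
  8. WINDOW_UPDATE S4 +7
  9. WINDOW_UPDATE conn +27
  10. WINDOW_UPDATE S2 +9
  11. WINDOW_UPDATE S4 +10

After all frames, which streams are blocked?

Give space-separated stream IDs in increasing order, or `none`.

Answer: S1

Derivation:
Op 1: conn=12 S1=24 S2=24 S3=12 S4=24 blocked=[]
Op 2: conn=12 S1=24 S2=24 S3=18 S4=24 blocked=[]
Op 3: conn=12 S1=24 S2=24 S3=18 S4=40 blocked=[]
Op 4: conn=33 S1=24 S2=24 S3=18 S4=40 blocked=[]
Op 5: conn=16 S1=7 S2=24 S3=18 S4=40 blocked=[]
Op 6: conn=-3 S1=-12 S2=24 S3=18 S4=40 blocked=[1, 2, 3, 4]
Op 7: conn=-3 S1=-12 S2=24 S3=36 S4=40 blocked=[1, 2, 3, 4]
Op 8: conn=-3 S1=-12 S2=24 S3=36 S4=47 blocked=[1, 2, 3, 4]
Op 9: conn=24 S1=-12 S2=24 S3=36 S4=47 blocked=[1]
Op 10: conn=24 S1=-12 S2=33 S3=36 S4=47 blocked=[1]
Op 11: conn=24 S1=-12 S2=33 S3=36 S4=57 blocked=[1]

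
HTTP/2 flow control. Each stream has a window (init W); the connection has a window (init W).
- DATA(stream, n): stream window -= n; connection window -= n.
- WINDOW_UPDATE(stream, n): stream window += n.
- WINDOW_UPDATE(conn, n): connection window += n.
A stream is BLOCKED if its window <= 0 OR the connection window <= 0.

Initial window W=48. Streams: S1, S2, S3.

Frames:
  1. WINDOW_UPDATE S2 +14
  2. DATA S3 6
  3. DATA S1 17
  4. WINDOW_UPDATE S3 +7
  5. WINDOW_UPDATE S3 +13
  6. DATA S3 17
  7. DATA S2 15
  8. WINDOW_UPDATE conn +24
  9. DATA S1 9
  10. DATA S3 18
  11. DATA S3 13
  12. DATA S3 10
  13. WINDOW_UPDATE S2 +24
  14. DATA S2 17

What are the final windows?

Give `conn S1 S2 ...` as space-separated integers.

Op 1: conn=48 S1=48 S2=62 S3=48 blocked=[]
Op 2: conn=42 S1=48 S2=62 S3=42 blocked=[]
Op 3: conn=25 S1=31 S2=62 S3=42 blocked=[]
Op 4: conn=25 S1=31 S2=62 S3=49 blocked=[]
Op 5: conn=25 S1=31 S2=62 S3=62 blocked=[]
Op 6: conn=8 S1=31 S2=62 S3=45 blocked=[]
Op 7: conn=-7 S1=31 S2=47 S3=45 blocked=[1, 2, 3]
Op 8: conn=17 S1=31 S2=47 S3=45 blocked=[]
Op 9: conn=8 S1=22 S2=47 S3=45 blocked=[]
Op 10: conn=-10 S1=22 S2=47 S3=27 blocked=[1, 2, 3]
Op 11: conn=-23 S1=22 S2=47 S3=14 blocked=[1, 2, 3]
Op 12: conn=-33 S1=22 S2=47 S3=4 blocked=[1, 2, 3]
Op 13: conn=-33 S1=22 S2=71 S3=4 blocked=[1, 2, 3]
Op 14: conn=-50 S1=22 S2=54 S3=4 blocked=[1, 2, 3]

Answer: -50 22 54 4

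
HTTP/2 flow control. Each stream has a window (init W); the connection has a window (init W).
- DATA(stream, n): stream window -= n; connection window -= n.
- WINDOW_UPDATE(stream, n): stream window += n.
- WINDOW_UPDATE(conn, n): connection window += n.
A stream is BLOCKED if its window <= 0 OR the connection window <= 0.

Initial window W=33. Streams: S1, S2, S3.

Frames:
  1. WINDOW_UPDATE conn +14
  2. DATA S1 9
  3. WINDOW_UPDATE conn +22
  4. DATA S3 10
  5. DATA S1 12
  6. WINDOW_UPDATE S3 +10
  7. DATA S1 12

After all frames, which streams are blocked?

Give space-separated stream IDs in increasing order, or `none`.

Op 1: conn=47 S1=33 S2=33 S3=33 blocked=[]
Op 2: conn=38 S1=24 S2=33 S3=33 blocked=[]
Op 3: conn=60 S1=24 S2=33 S3=33 blocked=[]
Op 4: conn=50 S1=24 S2=33 S3=23 blocked=[]
Op 5: conn=38 S1=12 S2=33 S3=23 blocked=[]
Op 6: conn=38 S1=12 S2=33 S3=33 blocked=[]
Op 7: conn=26 S1=0 S2=33 S3=33 blocked=[1]

Answer: S1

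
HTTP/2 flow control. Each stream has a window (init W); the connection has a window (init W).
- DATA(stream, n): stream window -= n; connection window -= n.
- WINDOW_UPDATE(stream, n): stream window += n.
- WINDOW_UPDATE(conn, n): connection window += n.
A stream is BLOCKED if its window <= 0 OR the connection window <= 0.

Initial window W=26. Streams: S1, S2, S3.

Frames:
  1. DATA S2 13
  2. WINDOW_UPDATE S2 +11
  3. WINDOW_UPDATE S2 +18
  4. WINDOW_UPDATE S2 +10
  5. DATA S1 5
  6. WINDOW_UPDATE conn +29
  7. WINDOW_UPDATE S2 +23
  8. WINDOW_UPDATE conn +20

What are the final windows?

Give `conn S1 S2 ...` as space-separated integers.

Op 1: conn=13 S1=26 S2=13 S3=26 blocked=[]
Op 2: conn=13 S1=26 S2=24 S3=26 blocked=[]
Op 3: conn=13 S1=26 S2=42 S3=26 blocked=[]
Op 4: conn=13 S1=26 S2=52 S3=26 blocked=[]
Op 5: conn=8 S1=21 S2=52 S3=26 blocked=[]
Op 6: conn=37 S1=21 S2=52 S3=26 blocked=[]
Op 7: conn=37 S1=21 S2=75 S3=26 blocked=[]
Op 8: conn=57 S1=21 S2=75 S3=26 blocked=[]

Answer: 57 21 75 26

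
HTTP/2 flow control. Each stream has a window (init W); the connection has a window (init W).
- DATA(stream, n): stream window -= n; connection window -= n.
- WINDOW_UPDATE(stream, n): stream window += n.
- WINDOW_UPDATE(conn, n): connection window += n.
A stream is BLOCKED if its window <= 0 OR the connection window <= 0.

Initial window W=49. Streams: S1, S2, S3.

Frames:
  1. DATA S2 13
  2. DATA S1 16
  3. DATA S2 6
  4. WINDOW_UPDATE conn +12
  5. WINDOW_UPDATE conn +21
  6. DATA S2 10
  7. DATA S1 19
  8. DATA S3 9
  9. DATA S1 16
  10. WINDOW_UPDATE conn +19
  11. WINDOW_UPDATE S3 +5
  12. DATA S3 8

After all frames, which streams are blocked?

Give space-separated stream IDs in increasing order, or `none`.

Op 1: conn=36 S1=49 S2=36 S3=49 blocked=[]
Op 2: conn=20 S1=33 S2=36 S3=49 blocked=[]
Op 3: conn=14 S1=33 S2=30 S3=49 blocked=[]
Op 4: conn=26 S1=33 S2=30 S3=49 blocked=[]
Op 5: conn=47 S1=33 S2=30 S3=49 blocked=[]
Op 6: conn=37 S1=33 S2=20 S3=49 blocked=[]
Op 7: conn=18 S1=14 S2=20 S3=49 blocked=[]
Op 8: conn=9 S1=14 S2=20 S3=40 blocked=[]
Op 9: conn=-7 S1=-2 S2=20 S3=40 blocked=[1, 2, 3]
Op 10: conn=12 S1=-2 S2=20 S3=40 blocked=[1]
Op 11: conn=12 S1=-2 S2=20 S3=45 blocked=[1]
Op 12: conn=4 S1=-2 S2=20 S3=37 blocked=[1]

Answer: S1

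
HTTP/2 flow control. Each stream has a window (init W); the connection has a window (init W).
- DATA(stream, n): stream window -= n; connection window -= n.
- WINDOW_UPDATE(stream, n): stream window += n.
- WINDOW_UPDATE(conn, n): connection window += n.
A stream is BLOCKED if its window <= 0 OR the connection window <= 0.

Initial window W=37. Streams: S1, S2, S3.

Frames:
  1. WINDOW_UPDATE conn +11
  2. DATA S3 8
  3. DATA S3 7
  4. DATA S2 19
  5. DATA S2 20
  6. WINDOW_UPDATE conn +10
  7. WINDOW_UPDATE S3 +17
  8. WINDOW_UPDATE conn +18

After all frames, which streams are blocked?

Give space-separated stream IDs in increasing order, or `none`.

Answer: S2

Derivation:
Op 1: conn=48 S1=37 S2=37 S3=37 blocked=[]
Op 2: conn=40 S1=37 S2=37 S3=29 blocked=[]
Op 3: conn=33 S1=37 S2=37 S3=22 blocked=[]
Op 4: conn=14 S1=37 S2=18 S3=22 blocked=[]
Op 5: conn=-6 S1=37 S2=-2 S3=22 blocked=[1, 2, 3]
Op 6: conn=4 S1=37 S2=-2 S3=22 blocked=[2]
Op 7: conn=4 S1=37 S2=-2 S3=39 blocked=[2]
Op 8: conn=22 S1=37 S2=-2 S3=39 blocked=[2]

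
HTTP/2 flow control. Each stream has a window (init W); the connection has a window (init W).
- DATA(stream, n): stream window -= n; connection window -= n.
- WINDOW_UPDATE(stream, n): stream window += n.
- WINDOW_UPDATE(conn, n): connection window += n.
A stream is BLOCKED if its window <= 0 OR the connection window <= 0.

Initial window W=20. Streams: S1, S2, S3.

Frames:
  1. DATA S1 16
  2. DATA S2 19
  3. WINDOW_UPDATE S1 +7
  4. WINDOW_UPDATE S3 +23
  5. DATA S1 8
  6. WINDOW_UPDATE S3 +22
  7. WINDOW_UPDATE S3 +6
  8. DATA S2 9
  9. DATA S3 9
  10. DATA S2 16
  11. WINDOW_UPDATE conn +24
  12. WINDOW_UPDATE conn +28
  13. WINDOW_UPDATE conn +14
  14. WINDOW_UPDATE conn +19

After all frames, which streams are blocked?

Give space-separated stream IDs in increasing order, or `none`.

Op 1: conn=4 S1=4 S2=20 S3=20 blocked=[]
Op 2: conn=-15 S1=4 S2=1 S3=20 blocked=[1, 2, 3]
Op 3: conn=-15 S1=11 S2=1 S3=20 blocked=[1, 2, 3]
Op 4: conn=-15 S1=11 S2=1 S3=43 blocked=[1, 2, 3]
Op 5: conn=-23 S1=3 S2=1 S3=43 blocked=[1, 2, 3]
Op 6: conn=-23 S1=3 S2=1 S3=65 blocked=[1, 2, 3]
Op 7: conn=-23 S1=3 S2=1 S3=71 blocked=[1, 2, 3]
Op 8: conn=-32 S1=3 S2=-8 S3=71 blocked=[1, 2, 3]
Op 9: conn=-41 S1=3 S2=-8 S3=62 blocked=[1, 2, 3]
Op 10: conn=-57 S1=3 S2=-24 S3=62 blocked=[1, 2, 3]
Op 11: conn=-33 S1=3 S2=-24 S3=62 blocked=[1, 2, 3]
Op 12: conn=-5 S1=3 S2=-24 S3=62 blocked=[1, 2, 3]
Op 13: conn=9 S1=3 S2=-24 S3=62 blocked=[2]
Op 14: conn=28 S1=3 S2=-24 S3=62 blocked=[2]

Answer: S2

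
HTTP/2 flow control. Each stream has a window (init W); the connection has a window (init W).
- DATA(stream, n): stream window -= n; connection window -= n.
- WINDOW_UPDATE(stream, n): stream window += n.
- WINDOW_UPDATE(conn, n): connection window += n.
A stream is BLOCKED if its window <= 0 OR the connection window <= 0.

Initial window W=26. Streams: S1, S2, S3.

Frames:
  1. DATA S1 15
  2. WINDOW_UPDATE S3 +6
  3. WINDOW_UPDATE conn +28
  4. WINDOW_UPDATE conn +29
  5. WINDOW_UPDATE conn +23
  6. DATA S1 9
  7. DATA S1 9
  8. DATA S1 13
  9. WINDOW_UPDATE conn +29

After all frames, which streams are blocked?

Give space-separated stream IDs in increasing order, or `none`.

Answer: S1

Derivation:
Op 1: conn=11 S1=11 S2=26 S3=26 blocked=[]
Op 2: conn=11 S1=11 S2=26 S3=32 blocked=[]
Op 3: conn=39 S1=11 S2=26 S3=32 blocked=[]
Op 4: conn=68 S1=11 S2=26 S3=32 blocked=[]
Op 5: conn=91 S1=11 S2=26 S3=32 blocked=[]
Op 6: conn=82 S1=2 S2=26 S3=32 blocked=[]
Op 7: conn=73 S1=-7 S2=26 S3=32 blocked=[1]
Op 8: conn=60 S1=-20 S2=26 S3=32 blocked=[1]
Op 9: conn=89 S1=-20 S2=26 S3=32 blocked=[1]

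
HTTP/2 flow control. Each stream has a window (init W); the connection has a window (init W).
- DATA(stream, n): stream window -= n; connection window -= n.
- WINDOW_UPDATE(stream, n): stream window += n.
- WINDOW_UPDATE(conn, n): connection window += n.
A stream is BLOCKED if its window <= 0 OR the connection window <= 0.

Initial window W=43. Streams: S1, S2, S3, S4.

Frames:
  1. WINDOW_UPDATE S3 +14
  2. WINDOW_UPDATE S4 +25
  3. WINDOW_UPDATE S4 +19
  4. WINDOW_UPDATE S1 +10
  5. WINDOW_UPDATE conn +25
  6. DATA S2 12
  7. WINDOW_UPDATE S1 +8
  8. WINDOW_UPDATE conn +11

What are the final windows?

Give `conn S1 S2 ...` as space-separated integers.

Op 1: conn=43 S1=43 S2=43 S3=57 S4=43 blocked=[]
Op 2: conn=43 S1=43 S2=43 S3=57 S4=68 blocked=[]
Op 3: conn=43 S1=43 S2=43 S3=57 S4=87 blocked=[]
Op 4: conn=43 S1=53 S2=43 S3=57 S4=87 blocked=[]
Op 5: conn=68 S1=53 S2=43 S3=57 S4=87 blocked=[]
Op 6: conn=56 S1=53 S2=31 S3=57 S4=87 blocked=[]
Op 7: conn=56 S1=61 S2=31 S3=57 S4=87 blocked=[]
Op 8: conn=67 S1=61 S2=31 S3=57 S4=87 blocked=[]

Answer: 67 61 31 57 87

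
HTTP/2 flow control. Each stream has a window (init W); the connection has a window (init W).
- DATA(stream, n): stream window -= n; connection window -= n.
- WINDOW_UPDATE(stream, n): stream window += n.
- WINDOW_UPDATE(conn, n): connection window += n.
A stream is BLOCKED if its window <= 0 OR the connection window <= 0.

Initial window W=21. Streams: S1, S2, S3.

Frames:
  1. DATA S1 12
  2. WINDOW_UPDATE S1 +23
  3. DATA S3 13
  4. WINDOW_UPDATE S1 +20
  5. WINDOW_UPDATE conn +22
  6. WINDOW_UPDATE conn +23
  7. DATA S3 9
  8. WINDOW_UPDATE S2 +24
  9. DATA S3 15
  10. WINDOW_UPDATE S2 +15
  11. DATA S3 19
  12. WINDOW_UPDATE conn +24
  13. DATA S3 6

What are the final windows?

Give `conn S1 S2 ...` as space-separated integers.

Answer: 16 52 60 -41

Derivation:
Op 1: conn=9 S1=9 S2=21 S3=21 blocked=[]
Op 2: conn=9 S1=32 S2=21 S3=21 blocked=[]
Op 3: conn=-4 S1=32 S2=21 S3=8 blocked=[1, 2, 3]
Op 4: conn=-4 S1=52 S2=21 S3=8 blocked=[1, 2, 3]
Op 5: conn=18 S1=52 S2=21 S3=8 blocked=[]
Op 6: conn=41 S1=52 S2=21 S3=8 blocked=[]
Op 7: conn=32 S1=52 S2=21 S3=-1 blocked=[3]
Op 8: conn=32 S1=52 S2=45 S3=-1 blocked=[3]
Op 9: conn=17 S1=52 S2=45 S3=-16 blocked=[3]
Op 10: conn=17 S1=52 S2=60 S3=-16 blocked=[3]
Op 11: conn=-2 S1=52 S2=60 S3=-35 blocked=[1, 2, 3]
Op 12: conn=22 S1=52 S2=60 S3=-35 blocked=[3]
Op 13: conn=16 S1=52 S2=60 S3=-41 blocked=[3]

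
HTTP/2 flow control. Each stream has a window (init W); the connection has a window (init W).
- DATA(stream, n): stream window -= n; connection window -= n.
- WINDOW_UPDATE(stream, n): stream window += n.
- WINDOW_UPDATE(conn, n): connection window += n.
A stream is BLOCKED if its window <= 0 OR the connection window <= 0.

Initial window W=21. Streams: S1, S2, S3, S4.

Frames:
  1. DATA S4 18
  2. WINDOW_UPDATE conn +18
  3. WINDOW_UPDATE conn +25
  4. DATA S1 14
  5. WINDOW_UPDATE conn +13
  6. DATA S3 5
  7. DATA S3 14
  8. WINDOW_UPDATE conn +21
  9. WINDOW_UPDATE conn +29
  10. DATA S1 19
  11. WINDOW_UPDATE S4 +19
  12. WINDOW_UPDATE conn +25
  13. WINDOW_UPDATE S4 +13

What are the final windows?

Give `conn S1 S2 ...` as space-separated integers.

Answer: 82 -12 21 2 35

Derivation:
Op 1: conn=3 S1=21 S2=21 S3=21 S4=3 blocked=[]
Op 2: conn=21 S1=21 S2=21 S3=21 S4=3 blocked=[]
Op 3: conn=46 S1=21 S2=21 S3=21 S4=3 blocked=[]
Op 4: conn=32 S1=7 S2=21 S3=21 S4=3 blocked=[]
Op 5: conn=45 S1=7 S2=21 S3=21 S4=3 blocked=[]
Op 6: conn=40 S1=7 S2=21 S3=16 S4=3 blocked=[]
Op 7: conn=26 S1=7 S2=21 S3=2 S4=3 blocked=[]
Op 8: conn=47 S1=7 S2=21 S3=2 S4=3 blocked=[]
Op 9: conn=76 S1=7 S2=21 S3=2 S4=3 blocked=[]
Op 10: conn=57 S1=-12 S2=21 S3=2 S4=3 blocked=[1]
Op 11: conn=57 S1=-12 S2=21 S3=2 S4=22 blocked=[1]
Op 12: conn=82 S1=-12 S2=21 S3=2 S4=22 blocked=[1]
Op 13: conn=82 S1=-12 S2=21 S3=2 S4=35 blocked=[1]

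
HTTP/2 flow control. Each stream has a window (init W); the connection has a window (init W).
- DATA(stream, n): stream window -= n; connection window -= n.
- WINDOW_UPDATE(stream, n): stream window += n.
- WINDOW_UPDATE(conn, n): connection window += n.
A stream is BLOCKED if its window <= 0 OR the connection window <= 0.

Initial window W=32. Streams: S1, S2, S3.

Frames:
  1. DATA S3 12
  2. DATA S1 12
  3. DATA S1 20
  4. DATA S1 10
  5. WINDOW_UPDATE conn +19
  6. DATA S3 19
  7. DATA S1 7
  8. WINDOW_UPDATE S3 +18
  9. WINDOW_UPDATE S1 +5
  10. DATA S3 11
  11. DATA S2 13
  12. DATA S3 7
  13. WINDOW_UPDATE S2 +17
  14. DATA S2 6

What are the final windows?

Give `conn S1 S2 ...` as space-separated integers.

Op 1: conn=20 S1=32 S2=32 S3=20 blocked=[]
Op 2: conn=8 S1=20 S2=32 S3=20 blocked=[]
Op 3: conn=-12 S1=0 S2=32 S3=20 blocked=[1, 2, 3]
Op 4: conn=-22 S1=-10 S2=32 S3=20 blocked=[1, 2, 3]
Op 5: conn=-3 S1=-10 S2=32 S3=20 blocked=[1, 2, 3]
Op 6: conn=-22 S1=-10 S2=32 S3=1 blocked=[1, 2, 3]
Op 7: conn=-29 S1=-17 S2=32 S3=1 blocked=[1, 2, 3]
Op 8: conn=-29 S1=-17 S2=32 S3=19 blocked=[1, 2, 3]
Op 9: conn=-29 S1=-12 S2=32 S3=19 blocked=[1, 2, 3]
Op 10: conn=-40 S1=-12 S2=32 S3=8 blocked=[1, 2, 3]
Op 11: conn=-53 S1=-12 S2=19 S3=8 blocked=[1, 2, 3]
Op 12: conn=-60 S1=-12 S2=19 S3=1 blocked=[1, 2, 3]
Op 13: conn=-60 S1=-12 S2=36 S3=1 blocked=[1, 2, 3]
Op 14: conn=-66 S1=-12 S2=30 S3=1 blocked=[1, 2, 3]

Answer: -66 -12 30 1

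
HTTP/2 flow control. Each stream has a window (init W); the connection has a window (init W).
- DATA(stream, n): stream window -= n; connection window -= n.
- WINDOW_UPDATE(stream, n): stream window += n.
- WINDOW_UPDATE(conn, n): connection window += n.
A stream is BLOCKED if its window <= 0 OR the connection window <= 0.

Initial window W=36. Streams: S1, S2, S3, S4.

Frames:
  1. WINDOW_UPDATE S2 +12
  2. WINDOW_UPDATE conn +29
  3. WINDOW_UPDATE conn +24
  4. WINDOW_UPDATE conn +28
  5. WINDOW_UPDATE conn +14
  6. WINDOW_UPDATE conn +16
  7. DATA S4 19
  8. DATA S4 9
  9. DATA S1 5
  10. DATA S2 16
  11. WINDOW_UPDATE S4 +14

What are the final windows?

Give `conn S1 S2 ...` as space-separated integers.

Op 1: conn=36 S1=36 S2=48 S3=36 S4=36 blocked=[]
Op 2: conn=65 S1=36 S2=48 S3=36 S4=36 blocked=[]
Op 3: conn=89 S1=36 S2=48 S3=36 S4=36 blocked=[]
Op 4: conn=117 S1=36 S2=48 S3=36 S4=36 blocked=[]
Op 5: conn=131 S1=36 S2=48 S3=36 S4=36 blocked=[]
Op 6: conn=147 S1=36 S2=48 S3=36 S4=36 blocked=[]
Op 7: conn=128 S1=36 S2=48 S3=36 S4=17 blocked=[]
Op 8: conn=119 S1=36 S2=48 S3=36 S4=8 blocked=[]
Op 9: conn=114 S1=31 S2=48 S3=36 S4=8 blocked=[]
Op 10: conn=98 S1=31 S2=32 S3=36 S4=8 blocked=[]
Op 11: conn=98 S1=31 S2=32 S3=36 S4=22 blocked=[]

Answer: 98 31 32 36 22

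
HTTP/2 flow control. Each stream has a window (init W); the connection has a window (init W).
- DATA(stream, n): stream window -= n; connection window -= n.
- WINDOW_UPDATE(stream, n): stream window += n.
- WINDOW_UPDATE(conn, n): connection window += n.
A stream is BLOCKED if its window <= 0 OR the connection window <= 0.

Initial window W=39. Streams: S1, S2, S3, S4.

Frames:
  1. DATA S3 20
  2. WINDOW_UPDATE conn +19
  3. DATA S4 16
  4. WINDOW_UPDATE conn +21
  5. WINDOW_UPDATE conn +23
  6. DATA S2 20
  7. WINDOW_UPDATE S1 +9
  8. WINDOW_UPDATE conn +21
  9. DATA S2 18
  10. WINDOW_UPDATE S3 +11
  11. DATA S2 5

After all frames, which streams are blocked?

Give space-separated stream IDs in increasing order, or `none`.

Answer: S2

Derivation:
Op 1: conn=19 S1=39 S2=39 S3=19 S4=39 blocked=[]
Op 2: conn=38 S1=39 S2=39 S3=19 S4=39 blocked=[]
Op 3: conn=22 S1=39 S2=39 S3=19 S4=23 blocked=[]
Op 4: conn=43 S1=39 S2=39 S3=19 S4=23 blocked=[]
Op 5: conn=66 S1=39 S2=39 S3=19 S4=23 blocked=[]
Op 6: conn=46 S1=39 S2=19 S3=19 S4=23 blocked=[]
Op 7: conn=46 S1=48 S2=19 S3=19 S4=23 blocked=[]
Op 8: conn=67 S1=48 S2=19 S3=19 S4=23 blocked=[]
Op 9: conn=49 S1=48 S2=1 S3=19 S4=23 blocked=[]
Op 10: conn=49 S1=48 S2=1 S3=30 S4=23 blocked=[]
Op 11: conn=44 S1=48 S2=-4 S3=30 S4=23 blocked=[2]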